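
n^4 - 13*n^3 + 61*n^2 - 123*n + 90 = (n - 5)*(n - 3)^2*(n - 2)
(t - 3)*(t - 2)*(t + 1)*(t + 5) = t^4 + t^3 - 19*t^2 + 11*t + 30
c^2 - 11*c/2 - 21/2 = (c - 7)*(c + 3/2)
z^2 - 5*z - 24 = (z - 8)*(z + 3)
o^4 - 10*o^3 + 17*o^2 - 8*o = o*(o - 8)*(o - 1)^2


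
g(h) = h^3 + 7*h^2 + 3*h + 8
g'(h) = 3*h^2 + 14*h + 3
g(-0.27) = 7.68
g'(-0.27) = -0.56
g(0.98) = 18.60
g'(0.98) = 19.60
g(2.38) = 68.27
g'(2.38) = 53.31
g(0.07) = 8.24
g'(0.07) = 3.99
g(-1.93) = 21.10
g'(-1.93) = -12.85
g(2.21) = 59.61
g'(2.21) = 48.59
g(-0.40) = 7.86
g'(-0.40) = -2.12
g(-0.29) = 7.69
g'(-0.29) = -0.81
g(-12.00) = -748.00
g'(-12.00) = 267.00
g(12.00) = 2780.00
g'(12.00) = 603.00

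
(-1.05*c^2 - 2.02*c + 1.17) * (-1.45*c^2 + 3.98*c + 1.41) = 1.5225*c^4 - 1.25*c^3 - 11.2166*c^2 + 1.8084*c + 1.6497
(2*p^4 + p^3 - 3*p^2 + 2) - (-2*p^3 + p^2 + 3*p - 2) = 2*p^4 + 3*p^3 - 4*p^2 - 3*p + 4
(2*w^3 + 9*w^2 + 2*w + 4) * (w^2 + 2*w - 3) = 2*w^5 + 13*w^4 + 14*w^3 - 19*w^2 + 2*w - 12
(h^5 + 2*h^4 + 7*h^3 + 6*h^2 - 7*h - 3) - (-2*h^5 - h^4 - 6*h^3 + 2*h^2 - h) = 3*h^5 + 3*h^4 + 13*h^3 + 4*h^2 - 6*h - 3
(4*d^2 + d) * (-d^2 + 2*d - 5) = -4*d^4 + 7*d^3 - 18*d^2 - 5*d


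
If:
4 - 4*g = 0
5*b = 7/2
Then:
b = 7/10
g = 1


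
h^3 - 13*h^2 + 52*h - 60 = (h - 6)*(h - 5)*(h - 2)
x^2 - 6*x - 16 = (x - 8)*(x + 2)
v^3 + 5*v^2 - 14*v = v*(v - 2)*(v + 7)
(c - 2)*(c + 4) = c^2 + 2*c - 8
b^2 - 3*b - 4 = (b - 4)*(b + 1)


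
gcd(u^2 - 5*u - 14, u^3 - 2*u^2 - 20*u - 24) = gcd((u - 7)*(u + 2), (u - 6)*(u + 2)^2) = u + 2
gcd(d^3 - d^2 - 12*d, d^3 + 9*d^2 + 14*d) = d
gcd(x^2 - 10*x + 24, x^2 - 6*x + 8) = x - 4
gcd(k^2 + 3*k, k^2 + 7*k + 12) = k + 3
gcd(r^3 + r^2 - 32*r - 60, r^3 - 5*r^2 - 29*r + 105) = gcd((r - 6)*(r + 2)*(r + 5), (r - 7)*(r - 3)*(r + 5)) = r + 5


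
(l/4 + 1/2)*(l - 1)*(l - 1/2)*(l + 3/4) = l^4/4 + 5*l^3/16 - 17*l^2/32 - 7*l/32 + 3/16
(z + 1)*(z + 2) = z^2 + 3*z + 2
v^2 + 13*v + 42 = (v + 6)*(v + 7)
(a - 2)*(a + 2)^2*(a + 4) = a^4 + 6*a^3 + 4*a^2 - 24*a - 32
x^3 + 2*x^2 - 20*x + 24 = (x - 2)^2*(x + 6)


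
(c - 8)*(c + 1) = c^2 - 7*c - 8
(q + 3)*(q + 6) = q^2 + 9*q + 18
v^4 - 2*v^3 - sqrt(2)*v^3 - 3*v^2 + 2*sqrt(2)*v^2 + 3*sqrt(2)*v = v*(v - 3)*(v + 1)*(v - sqrt(2))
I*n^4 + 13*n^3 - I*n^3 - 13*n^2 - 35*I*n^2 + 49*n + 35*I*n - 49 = (n - 7*I)^2*(n + I)*(I*n - I)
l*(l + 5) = l^2 + 5*l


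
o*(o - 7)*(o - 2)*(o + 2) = o^4 - 7*o^3 - 4*o^2 + 28*o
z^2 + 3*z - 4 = (z - 1)*(z + 4)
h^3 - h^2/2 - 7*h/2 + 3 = (h - 3/2)*(h - 1)*(h + 2)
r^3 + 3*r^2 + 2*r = r*(r + 1)*(r + 2)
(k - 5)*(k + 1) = k^2 - 4*k - 5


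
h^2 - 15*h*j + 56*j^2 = (h - 8*j)*(h - 7*j)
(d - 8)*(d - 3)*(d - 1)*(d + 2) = d^4 - 10*d^3 + 11*d^2 + 46*d - 48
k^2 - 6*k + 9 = (k - 3)^2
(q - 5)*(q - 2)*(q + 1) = q^3 - 6*q^2 + 3*q + 10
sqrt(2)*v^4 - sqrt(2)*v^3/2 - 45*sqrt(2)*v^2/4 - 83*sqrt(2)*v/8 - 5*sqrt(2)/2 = (v - 4)*(v + 1/2)*(v + 5/2)*(sqrt(2)*v + sqrt(2)/2)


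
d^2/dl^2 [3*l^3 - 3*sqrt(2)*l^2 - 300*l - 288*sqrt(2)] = 18*l - 6*sqrt(2)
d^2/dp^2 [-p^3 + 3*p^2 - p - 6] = 6 - 6*p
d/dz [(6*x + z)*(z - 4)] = 6*x + 2*z - 4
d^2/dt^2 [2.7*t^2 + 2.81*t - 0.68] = 5.40000000000000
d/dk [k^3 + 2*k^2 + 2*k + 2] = 3*k^2 + 4*k + 2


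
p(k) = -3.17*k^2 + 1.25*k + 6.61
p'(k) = 1.25 - 6.34*k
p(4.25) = -45.34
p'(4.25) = -25.70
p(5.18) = -71.97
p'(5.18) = -31.59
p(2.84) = -15.41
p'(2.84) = -16.76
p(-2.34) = -13.67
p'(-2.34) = 16.09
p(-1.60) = -3.51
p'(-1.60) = 11.39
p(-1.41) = -1.45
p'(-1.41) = 10.19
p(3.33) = -24.38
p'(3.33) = -19.86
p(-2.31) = -13.19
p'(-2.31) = 15.90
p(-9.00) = -261.41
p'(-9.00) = 58.31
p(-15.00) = -725.39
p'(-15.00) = 96.35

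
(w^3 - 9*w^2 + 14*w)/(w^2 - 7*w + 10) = w*(w - 7)/(w - 5)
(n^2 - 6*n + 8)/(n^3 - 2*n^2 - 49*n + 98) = (n - 4)/(n^2 - 49)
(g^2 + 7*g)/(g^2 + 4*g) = (g + 7)/(g + 4)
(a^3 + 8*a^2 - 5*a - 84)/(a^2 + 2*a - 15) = (a^2 + 11*a + 28)/(a + 5)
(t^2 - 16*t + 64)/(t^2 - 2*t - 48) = (t - 8)/(t + 6)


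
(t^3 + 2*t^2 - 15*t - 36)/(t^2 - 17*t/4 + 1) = 4*(t^2 + 6*t + 9)/(4*t - 1)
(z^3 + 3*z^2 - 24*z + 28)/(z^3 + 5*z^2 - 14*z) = (z - 2)/z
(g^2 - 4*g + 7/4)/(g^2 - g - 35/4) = (2*g - 1)/(2*g + 5)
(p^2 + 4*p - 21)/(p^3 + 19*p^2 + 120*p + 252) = (p - 3)/(p^2 + 12*p + 36)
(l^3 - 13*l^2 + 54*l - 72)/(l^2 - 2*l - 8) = (l^2 - 9*l + 18)/(l + 2)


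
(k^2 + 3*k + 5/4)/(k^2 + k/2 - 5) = (k + 1/2)/(k - 2)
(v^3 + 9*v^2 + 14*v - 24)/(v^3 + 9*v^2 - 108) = (v^2 + 3*v - 4)/(v^2 + 3*v - 18)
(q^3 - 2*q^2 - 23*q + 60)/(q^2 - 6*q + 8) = (q^2 + 2*q - 15)/(q - 2)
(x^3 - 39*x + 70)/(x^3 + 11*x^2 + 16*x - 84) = (x - 5)/(x + 6)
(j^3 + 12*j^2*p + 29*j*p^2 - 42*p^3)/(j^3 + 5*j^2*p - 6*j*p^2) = (j + 7*p)/j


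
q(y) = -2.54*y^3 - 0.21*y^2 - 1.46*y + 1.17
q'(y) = -7.62*y^2 - 0.42*y - 1.46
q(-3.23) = 89.29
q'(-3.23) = -79.60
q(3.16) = -85.69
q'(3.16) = -78.88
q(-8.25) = 1425.17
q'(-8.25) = -516.63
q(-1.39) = 9.62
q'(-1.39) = -15.60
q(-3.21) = 87.71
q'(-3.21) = -78.63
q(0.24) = 0.77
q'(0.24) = -2.00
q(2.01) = -23.24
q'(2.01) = -33.09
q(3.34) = -100.69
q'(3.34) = -87.87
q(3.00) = -73.68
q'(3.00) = -71.30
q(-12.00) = 4377.57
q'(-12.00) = -1093.70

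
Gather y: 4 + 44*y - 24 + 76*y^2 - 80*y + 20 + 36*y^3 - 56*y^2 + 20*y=36*y^3 + 20*y^2 - 16*y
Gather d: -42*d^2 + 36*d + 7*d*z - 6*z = -42*d^2 + d*(7*z + 36) - 6*z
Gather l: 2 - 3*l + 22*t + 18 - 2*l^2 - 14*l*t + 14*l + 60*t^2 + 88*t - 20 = -2*l^2 + l*(11 - 14*t) + 60*t^2 + 110*t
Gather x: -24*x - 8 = -24*x - 8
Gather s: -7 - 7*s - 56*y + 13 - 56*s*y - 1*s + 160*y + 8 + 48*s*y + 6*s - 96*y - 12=s*(-8*y - 2) + 8*y + 2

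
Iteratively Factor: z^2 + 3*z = (z)*(z + 3)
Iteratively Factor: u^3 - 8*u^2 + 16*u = (u - 4)*(u^2 - 4*u) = (u - 4)^2*(u)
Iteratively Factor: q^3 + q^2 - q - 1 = (q + 1)*(q^2 - 1) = (q + 1)^2*(q - 1)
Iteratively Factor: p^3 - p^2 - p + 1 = (p - 1)*(p^2 - 1) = (p - 1)*(p + 1)*(p - 1)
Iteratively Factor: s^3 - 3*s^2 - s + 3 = (s - 3)*(s^2 - 1) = (s - 3)*(s - 1)*(s + 1)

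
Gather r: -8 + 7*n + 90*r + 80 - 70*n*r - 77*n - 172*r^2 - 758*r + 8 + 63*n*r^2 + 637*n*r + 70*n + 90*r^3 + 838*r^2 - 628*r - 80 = 90*r^3 + r^2*(63*n + 666) + r*(567*n - 1296)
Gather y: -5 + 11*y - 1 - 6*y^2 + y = -6*y^2 + 12*y - 6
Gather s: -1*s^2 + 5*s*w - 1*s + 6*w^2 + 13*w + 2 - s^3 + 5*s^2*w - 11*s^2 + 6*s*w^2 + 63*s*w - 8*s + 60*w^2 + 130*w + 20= -s^3 + s^2*(5*w - 12) + s*(6*w^2 + 68*w - 9) + 66*w^2 + 143*w + 22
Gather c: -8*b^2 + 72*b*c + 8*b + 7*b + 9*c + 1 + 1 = -8*b^2 + 15*b + c*(72*b + 9) + 2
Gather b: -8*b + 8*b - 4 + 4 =0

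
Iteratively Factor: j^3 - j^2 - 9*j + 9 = (j - 1)*(j^2 - 9) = (j - 1)*(j + 3)*(j - 3)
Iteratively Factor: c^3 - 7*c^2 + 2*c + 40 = (c + 2)*(c^2 - 9*c + 20) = (c - 4)*(c + 2)*(c - 5)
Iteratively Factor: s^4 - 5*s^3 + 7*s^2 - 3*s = (s)*(s^3 - 5*s^2 + 7*s - 3) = s*(s - 1)*(s^2 - 4*s + 3) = s*(s - 3)*(s - 1)*(s - 1)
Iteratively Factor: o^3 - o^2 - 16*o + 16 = (o - 1)*(o^2 - 16) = (o - 4)*(o - 1)*(o + 4)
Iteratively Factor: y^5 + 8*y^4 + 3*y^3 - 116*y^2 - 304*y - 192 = (y + 3)*(y^4 + 5*y^3 - 12*y^2 - 80*y - 64) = (y + 1)*(y + 3)*(y^3 + 4*y^2 - 16*y - 64) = (y - 4)*(y + 1)*(y + 3)*(y^2 + 8*y + 16) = (y - 4)*(y + 1)*(y + 3)*(y + 4)*(y + 4)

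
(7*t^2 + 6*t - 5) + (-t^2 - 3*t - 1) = 6*t^2 + 3*t - 6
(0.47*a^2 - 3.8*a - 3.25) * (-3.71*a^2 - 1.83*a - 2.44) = -1.7437*a^4 + 13.2379*a^3 + 17.8647*a^2 + 15.2195*a + 7.93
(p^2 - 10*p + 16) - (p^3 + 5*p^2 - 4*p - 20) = -p^3 - 4*p^2 - 6*p + 36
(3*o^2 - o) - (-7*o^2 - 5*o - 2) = 10*o^2 + 4*o + 2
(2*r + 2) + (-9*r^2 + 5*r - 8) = -9*r^2 + 7*r - 6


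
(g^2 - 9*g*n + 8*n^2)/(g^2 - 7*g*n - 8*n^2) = (g - n)/(g + n)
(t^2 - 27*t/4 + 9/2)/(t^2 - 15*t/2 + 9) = (4*t - 3)/(2*(2*t - 3))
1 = 1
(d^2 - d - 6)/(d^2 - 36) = (d^2 - d - 6)/(d^2 - 36)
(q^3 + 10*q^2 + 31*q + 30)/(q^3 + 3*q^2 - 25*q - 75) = (q + 2)/(q - 5)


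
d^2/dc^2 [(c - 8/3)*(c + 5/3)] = 2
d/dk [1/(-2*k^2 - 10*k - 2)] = (k + 5/2)/(k^2 + 5*k + 1)^2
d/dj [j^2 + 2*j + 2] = 2*j + 2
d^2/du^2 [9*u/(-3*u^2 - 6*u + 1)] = 54*(-12*u*(u + 1)^2 + (3*u + 2)*(3*u^2 + 6*u - 1))/(3*u^2 + 6*u - 1)^3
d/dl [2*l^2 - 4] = 4*l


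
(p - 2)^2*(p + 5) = p^3 + p^2 - 16*p + 20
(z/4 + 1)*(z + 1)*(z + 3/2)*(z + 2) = z^4/4 + 17*z^3/8 + 49*z^2/8 + 29*z/4 + 3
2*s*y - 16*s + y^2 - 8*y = (2*s + y)*(y - 8)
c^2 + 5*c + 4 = (c + 1)*(c + 4)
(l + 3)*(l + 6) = l^2 + 9*l + 18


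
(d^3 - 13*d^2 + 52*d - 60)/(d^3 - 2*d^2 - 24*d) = (d^2 - 7*d + 10)/(d*(d + 4))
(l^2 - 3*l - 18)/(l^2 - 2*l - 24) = (l + 3)/(l + 4)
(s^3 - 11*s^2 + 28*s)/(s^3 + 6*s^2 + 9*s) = (s^2 - 11*s + 28)/(s^2 + 6*s + 9)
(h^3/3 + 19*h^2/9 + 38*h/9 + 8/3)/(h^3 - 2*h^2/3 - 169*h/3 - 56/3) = (3*h^3 + 19*h^2 + 38*h + 24)/(3*(3*h^3 - 2*h^2 - 169*h - 56))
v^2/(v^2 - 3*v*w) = v/(v - 3*w)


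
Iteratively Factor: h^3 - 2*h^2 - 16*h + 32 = (h + 4)*(h^2 - 6*h + 8) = (h - 4)*(h + 4)*(h - 2)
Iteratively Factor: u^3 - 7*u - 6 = (u + 2)*(u^2 - 2*u - 3) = (u - 3)*(u + 2)*(u + 1)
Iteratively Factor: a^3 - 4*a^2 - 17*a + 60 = (a + 4)*(a^2 - 8*a + 15) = (a - 3)*(a + 4)*(a - 5)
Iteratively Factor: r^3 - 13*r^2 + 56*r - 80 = (r - 4)*(r^2 - 9*r + 20) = (r - 4)^2*(r - 5)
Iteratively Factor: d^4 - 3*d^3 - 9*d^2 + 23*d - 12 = (d - 1)*(d^3 - 2*d^2 - 11*d + 12) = (d - 4)*(d - 1)*(d^2 + 2*d - 3) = (d - 4)*(d - 1)^2*(d + 3)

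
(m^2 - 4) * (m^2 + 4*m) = m^4 + 4*m^3 - 4*m^2 - 16*m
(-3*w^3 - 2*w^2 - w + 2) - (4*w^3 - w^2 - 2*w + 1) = -7*w^3 - w^2 + w + 1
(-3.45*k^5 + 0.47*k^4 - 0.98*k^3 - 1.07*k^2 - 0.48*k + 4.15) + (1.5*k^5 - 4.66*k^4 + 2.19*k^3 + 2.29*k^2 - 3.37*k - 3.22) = -1.95*k^5 - 4.19*k^4 + 1.21*k^3 + 1.22*k^2 - 3.85*k + 0.93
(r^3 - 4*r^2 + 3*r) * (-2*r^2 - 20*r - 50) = -2*r^5 - 12*r^4 + 24*r^3 + 140*r^2 - 150*r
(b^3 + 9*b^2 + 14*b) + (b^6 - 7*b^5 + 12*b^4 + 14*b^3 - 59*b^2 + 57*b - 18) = b^6 - 7*b^5 + 12*b^4 + 15*b^3 - 50*b^2 + 71*b - 18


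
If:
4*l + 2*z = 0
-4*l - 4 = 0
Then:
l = -1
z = 2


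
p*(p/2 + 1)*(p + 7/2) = p^3/2 + 11*p^2/4 + 7*p/2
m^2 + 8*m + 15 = (m + 3)*(m + 5)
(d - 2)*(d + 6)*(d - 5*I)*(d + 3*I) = d^4 + 4*d^3 - 2*I*d^3 + 3*d^2 - 8*I*d^2 + 60*d + 24*I*d - 180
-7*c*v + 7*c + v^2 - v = (-7*c + v)*(v - 1)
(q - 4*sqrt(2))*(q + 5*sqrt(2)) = q^2 + sqrt(2)*q - 40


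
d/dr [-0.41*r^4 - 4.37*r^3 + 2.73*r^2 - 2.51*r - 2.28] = -1.64*r^3 - 13.11*r^2 + 5.46*r - 2.51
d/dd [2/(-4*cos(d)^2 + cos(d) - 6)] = 2*(1 - 8*cos(d))*sin(d)/(4*sin(d)^2 + cos(d) - 10)^2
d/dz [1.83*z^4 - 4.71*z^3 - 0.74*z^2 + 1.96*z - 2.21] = 7.32*z^3 - 14.13*z^2 - 1.48*z + 1.96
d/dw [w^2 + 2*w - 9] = 2*w + 2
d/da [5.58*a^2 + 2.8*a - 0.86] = 11.16*a + 2.8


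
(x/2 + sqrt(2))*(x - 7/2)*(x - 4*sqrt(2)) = x^3/2 - 7*x^2/4 - sqrt(2)*x^2 - 8*x + 7*sqrt(2)*x/2 + 28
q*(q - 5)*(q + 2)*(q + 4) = q^4 + q^3 - 22*q^2 - 40*q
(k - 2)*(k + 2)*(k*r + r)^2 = k^4*r^2 + 2*k^3*r^2 - 3*k^2*r^2 - 8*k*r^2 - 4*r^2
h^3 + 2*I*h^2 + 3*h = h*(h - I)*(h + 3*I)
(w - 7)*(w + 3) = w^2 - 4*w - 21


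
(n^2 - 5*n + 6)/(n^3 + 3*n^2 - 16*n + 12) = (n - 3)/(n^2 + 5*n - 6)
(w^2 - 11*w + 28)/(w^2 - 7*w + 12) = (w - 7)/(w - 3)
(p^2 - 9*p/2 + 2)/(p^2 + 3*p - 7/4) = 2*(p - 4)/(2*p + 7)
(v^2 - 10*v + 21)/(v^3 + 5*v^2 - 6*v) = (v^2 - 10*v + 21)/(v*(v^2 + 5*v - 6))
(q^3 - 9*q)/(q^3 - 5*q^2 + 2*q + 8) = q*(q^2 - 9)/(q^3 - 5*q^2 + 2*q + 8)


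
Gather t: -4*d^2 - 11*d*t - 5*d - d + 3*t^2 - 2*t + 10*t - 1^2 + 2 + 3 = -4*d^2 - 6*d + 3*t^2 + t*(8 - 11*d) + 4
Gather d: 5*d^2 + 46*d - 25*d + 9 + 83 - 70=5*d^2 + 21*d + 22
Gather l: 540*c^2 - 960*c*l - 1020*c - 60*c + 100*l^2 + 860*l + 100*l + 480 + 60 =540*c^2 - 1080*c + 100*l^2 + l*(960 - 960*c) + 540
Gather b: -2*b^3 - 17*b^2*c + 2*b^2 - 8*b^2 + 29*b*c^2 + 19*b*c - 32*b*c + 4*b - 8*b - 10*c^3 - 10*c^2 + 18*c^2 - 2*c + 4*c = -2*b^3 + b^2*(-17*c - 6) + b*(29*c^2 - 13*c - 4) - 10*c^3 + 8*c^2 + 2*c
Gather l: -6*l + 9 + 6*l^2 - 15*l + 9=6*l^2 - 21*l + 18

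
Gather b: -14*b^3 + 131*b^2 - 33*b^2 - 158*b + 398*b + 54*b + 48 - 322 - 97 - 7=-14*b^3 + 98*b^2 + 294*b - 378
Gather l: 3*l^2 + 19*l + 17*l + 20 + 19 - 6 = 3*l^2 + 36*l + 33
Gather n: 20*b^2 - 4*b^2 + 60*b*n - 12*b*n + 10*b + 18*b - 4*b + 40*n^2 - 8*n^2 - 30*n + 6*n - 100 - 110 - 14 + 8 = 16*b^2 + 24*b + 32*n^2 + n*(48*b - 24) - 216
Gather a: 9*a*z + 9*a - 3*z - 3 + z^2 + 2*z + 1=a*(9*z + 9) + z^2 - z - 2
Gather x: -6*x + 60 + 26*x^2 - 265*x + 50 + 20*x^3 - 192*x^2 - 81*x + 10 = 20*x^3 - 166*x^2 - 352*x + 120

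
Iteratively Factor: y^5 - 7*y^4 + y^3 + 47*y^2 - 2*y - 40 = (y - 5)*(y^4 - 2*y^3 - 9*y^2 + 2*y + 8) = (y - 5)*(y - 1)*(y^3 - y^2 - 10*y - 8) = (y - 5)*(y - 4)*(y - 1)*(y^2 + 3*y + 2) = (y - 5)*(y - 4)*(y - 1)*(y + 2)*(y + 1)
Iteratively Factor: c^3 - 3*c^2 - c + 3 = (c - 1)*(c^2 - 2*c - 3) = (c - 3)*(c - 1)*(c + 1)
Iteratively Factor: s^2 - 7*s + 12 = (s - 3)*(s - 4)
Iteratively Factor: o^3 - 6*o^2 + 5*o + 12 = (o + 1)*(o^2 - 7*o + 12) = (o - 3)*(o + 1)*(o - 4)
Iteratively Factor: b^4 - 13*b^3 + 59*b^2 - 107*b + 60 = (b - 1)*(b^3 - 12*b^2 + 47*b - 60) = (b - 4)*(b - 1)*(b^2 - 8*b + 15) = (b - 5)*(b - 4)*(b - 1)*(b - 3)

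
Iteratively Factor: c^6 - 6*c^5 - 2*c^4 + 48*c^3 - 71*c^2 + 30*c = (c - 2)*(c^5 - 4*c^4 - 10*c^3 + 28*c^2 - 15*c) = (c - 5)*(c - 2)*(c^4 + c^3 - 5*c^2 + 3*c) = c*(c - 5)*(c - 2)*(c^3 + c^2 - 5*c + 3) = c*(c - 5)*(c - 2)*(c - 1)*(c^2 + 2*c - 3) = c*(c - 5)*(c - 2)*(c - 1)*(c + 3)*(c - 1)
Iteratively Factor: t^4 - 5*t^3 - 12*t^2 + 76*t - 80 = (t + 4)*(t^3 - 9*t^2 + 24*t - 20) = (t - 5)*(t + 4)*(t^2 - 4*t + 4) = (t - 5)*(t - 2)*(t + 4)*(t - 2)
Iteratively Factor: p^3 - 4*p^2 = (p)*(p^2 - 4*p) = p*(p - 4)*(p)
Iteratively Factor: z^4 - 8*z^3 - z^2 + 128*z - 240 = (z - 3)*(z^3 - 5*z^2 - 16*z + 80) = (z - 5)*(z - 3)*(z^2 - 16) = (z - 5)*(z - 3)*(z + 4)*(z - 4)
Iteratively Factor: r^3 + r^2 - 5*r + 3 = (r + 3)*(r^2 - 2*r + 1) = (r - 1)*(r + 3)*(r - 1)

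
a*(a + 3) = a^2 + 3*a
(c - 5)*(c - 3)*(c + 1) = c^3 - 7*c^2 + 7*c + 15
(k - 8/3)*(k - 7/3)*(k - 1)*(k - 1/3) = k^4 - 19*k^3/3 + 119*k^2/9 - 269*k/27 + 56/27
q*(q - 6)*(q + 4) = q^3 - 2*q^2 - 24*q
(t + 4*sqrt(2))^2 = t^2 + 8*sqrt(2)*t + 32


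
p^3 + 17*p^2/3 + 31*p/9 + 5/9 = (p + 1/3)^2*(p + 5)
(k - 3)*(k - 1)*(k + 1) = k^3 - 3*k^2 - k + 3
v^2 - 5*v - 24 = (v - 8)*(v + 3)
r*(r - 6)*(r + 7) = r^3 + r^2 - 42*r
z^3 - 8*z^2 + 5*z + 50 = (z - 5)^2*(z + 2)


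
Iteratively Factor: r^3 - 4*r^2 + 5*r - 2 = (r - 1)*(r^2 - 3*r + 2) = (r - 2)*(r - 1)*(r - 1)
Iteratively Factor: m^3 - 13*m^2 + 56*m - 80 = (m - 4)*(m^2 - 9*m + 20) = (m - 5)*(m - 4)*(m - 4)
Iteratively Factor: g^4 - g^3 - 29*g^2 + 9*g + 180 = (g - 5)*(g^3 + 4*g^2 - 9*g - 36) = (g - 5)*(g + 3)*(g^2 + g - 12) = (g - 5)*(g - 3)*(g + 3)*(g + 4)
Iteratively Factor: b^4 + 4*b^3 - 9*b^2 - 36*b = (b + 3)*(b^3 + b^2 - 12*b) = (b - 3)*(b + 3)*(b^2 + 4*b) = b*(b - 3)*(b + 3)*(b + 4)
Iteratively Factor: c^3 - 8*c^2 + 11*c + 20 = (c + 1)*(c^2 - 9*c + 20) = (c - 4)*(c + 1)*(c - 5)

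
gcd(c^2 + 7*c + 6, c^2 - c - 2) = c + 1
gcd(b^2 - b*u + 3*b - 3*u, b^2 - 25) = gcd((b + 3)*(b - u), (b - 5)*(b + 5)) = 1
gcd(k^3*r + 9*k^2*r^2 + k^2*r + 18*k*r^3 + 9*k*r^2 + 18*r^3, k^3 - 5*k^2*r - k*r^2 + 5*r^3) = 1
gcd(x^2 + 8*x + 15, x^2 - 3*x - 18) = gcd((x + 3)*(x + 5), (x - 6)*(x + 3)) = x + 3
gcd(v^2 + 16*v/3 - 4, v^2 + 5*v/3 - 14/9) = v - 2/3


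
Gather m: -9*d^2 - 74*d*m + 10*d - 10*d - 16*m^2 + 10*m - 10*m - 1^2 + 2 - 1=-9*d^2 - 74*d*m - 16*m^2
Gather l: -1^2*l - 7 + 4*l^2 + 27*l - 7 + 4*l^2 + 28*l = 8*l^2 + 54*l - 14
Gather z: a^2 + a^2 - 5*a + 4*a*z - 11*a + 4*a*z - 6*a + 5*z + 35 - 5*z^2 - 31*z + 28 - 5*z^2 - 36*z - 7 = 2*a^2 - 22*a - 10*z^2 + z*(8*a - 62) + 56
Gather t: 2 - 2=0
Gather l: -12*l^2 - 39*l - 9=-12*l^2 - 39*l - 9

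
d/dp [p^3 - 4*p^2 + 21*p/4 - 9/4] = 3*p^2 - 8*p + 21/4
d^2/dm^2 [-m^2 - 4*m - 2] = -2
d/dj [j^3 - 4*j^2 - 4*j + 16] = 3*j^2 - 8*j - 4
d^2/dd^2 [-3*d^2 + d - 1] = -6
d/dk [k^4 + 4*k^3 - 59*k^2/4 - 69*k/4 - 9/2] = 4*k^3 + 12*k^2 - 59*k/2 - 69/4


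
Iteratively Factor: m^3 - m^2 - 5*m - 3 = (m + 1)*(m^2 - 2*m - 3) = (m - 3)*(m + 1)*(m + 1)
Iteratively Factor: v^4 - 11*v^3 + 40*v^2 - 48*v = (v - 4)*(v^3 - 7*v^2 + 12*v) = (v - 4)*(v - 3)*(v^2 - 4*v) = (v - 4)^2*(v - 3)*(v)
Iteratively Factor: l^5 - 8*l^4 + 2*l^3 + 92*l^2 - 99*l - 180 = (l - 5)*(l^4 - 3*l^3 - 13*l^2 + 27*l + 36) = (l - 5)*(l - 3)*(l^3 - 13*l - 12) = (l - 5)*(l - 3)*(l + 3)*(l^2 - 3*l - 4) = (l - 5)*(l - 3)*(l + 1)*(l + 3)*(l - 4)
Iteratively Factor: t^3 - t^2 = (t)*(t^2 - t) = t*(t - 1)*(t)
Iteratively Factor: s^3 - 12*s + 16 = (s - 2)*(s^2 + 2*s - 8) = (s - 2)*(s + 4)*(s - 2)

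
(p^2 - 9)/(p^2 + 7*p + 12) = (p - 3)/(p + 4)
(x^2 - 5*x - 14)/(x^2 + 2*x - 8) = (x^2 - 5*x - 14)/(x^2 + 2*x - 8)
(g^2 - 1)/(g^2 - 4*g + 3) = (g + 1)/(g - 3)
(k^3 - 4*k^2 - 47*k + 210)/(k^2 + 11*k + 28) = (k^2 - 11*k + 30)/(k + 4)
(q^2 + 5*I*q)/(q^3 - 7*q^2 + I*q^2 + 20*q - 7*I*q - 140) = q/(q^2 - q*(7 + 4*I) + 28*I)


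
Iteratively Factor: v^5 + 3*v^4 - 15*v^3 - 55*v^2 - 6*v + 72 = (v + 3)*(v^4 - 15*v^2 - 10*v + 24) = (v - 1)*(v + 3)*(v^3 + v^2 - 14*v - 24) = (v - 1)*(v + 2)*(v + 3)*(v^2 - v - 12) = (v - 1)*(v + 2)*(v + 3)^2*(v - 4)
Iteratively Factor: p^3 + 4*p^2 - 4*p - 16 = (p - 2)*(p^2 + 6*p + 8) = (p - 2)*(p + 2)*(p + 4)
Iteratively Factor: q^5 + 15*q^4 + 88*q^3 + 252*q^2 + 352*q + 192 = (q + 4)*(q^4 + 11*q^3 + 44*q^2 + 76*q + 48) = (q + 3)*(q + 4)*(q^3 + 8*q^2 + 20*q + 16) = (q + 2)*(q + 3)*(q + 4)*(q^2 + 6*q + 8) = (q + 2)^2*(q + 3)*(q + 4)*(q + 4)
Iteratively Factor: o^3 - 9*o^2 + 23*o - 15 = (o - 3)*(o^2 - 6*o + 5) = (o - 3)*(o - 1)*(o - 5)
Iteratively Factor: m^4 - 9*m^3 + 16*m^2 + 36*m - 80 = (m - 2)*(m^3 - 7*m^2 + 2*m + 40) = (m - 5)*(m - 2)*(m^2 - 2*m - 8) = (m - 5)*(m - 2)*(m + 2)*(m - 4)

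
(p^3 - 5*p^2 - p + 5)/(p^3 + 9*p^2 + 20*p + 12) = (p^2 - 6*p + 5)/(p^2 + 8*p + 12)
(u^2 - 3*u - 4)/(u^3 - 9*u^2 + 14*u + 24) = 1/(u - 6)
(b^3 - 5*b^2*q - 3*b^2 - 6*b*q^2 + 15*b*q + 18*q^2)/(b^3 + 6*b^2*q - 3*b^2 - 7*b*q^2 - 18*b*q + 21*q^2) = (-b^2 + 5*b*q + 6*q^2)/(-b^2 - 6*b*q + 7*q^2)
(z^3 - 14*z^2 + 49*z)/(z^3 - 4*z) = (z^2 - 14*z + 49)/(z^2 - 4)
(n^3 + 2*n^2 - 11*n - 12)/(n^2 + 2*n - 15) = (n^2 + 5*n + 4)/(n + 5)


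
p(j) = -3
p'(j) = 0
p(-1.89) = -3.00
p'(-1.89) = 0.00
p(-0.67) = -3.00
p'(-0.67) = 0.00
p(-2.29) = -3.00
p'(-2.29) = 0.00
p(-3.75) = -3.00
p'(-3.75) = 0.00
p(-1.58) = -3.00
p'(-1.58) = 0.00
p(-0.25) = -3.00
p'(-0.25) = 0.00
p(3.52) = -3.00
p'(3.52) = 0.00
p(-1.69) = -3.00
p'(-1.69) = 0.00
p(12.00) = -3.00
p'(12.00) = 0.00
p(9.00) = -3.00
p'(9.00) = 0.00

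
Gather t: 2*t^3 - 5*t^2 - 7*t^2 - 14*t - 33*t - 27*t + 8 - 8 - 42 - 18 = 2*t^3 - 12*t^2 - 74*t - 60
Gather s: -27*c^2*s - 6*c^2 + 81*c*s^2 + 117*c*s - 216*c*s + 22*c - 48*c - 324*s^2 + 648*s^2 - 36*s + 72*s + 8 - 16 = -6*c^2 - 26*c + s^2*(81*c + 324) + s*(-27*c^2 - 99*c + 36) - 8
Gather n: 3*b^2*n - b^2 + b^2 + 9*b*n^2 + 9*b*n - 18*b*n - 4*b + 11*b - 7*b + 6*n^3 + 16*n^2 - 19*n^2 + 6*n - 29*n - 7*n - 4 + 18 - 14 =6*n^3 + n^2*(9*b - 3) + n*(3*b^2 - 9*b - 30)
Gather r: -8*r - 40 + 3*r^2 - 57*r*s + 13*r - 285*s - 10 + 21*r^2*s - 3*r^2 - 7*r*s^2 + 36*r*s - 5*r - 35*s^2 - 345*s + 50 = 21*r^2*s + r*(-7*s^2 - 21*s) - 35*s^2 - 630*s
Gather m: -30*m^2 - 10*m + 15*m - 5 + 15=-30*m^2 + 5*m + 10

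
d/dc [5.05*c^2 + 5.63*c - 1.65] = 10.1*c + 5.63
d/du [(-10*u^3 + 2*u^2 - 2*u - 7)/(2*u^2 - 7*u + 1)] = (-20*u^4 + 140*u^3 - 40*u^2 + 32*u - 51)/(4*u^4 - 28*u^3 + 53*u^2 - 14*u + 1)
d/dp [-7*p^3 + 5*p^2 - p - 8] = -21*p^2 + 10*p - 1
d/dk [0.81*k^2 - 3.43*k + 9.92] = 1.62*k - 3.43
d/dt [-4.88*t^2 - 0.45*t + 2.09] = -9.76*t - 0.45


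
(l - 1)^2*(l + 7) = l^3 + 5*l^2 - 13*l + 7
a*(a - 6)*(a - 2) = a^3 - 8*a^2 + 12*a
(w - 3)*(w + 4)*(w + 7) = w^3 + 8*w^2 - 5*w - 84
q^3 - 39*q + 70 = (q - 5)*(q - 2)*(q + 7)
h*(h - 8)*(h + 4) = h^3 - 4*h^2 - 32*h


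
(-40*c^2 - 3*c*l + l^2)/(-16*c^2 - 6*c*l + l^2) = (5*c + l)/(2*c + l)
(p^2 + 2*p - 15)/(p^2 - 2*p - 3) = (p + 5)/(p + 1)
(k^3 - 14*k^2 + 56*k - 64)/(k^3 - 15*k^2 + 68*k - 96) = (k - 2)/(k - 3)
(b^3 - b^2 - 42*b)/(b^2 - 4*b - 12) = b*(-b^2 + b + 42)/(-b^2 + 4*b + 12)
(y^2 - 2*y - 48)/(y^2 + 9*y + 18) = (y - 8)/(y + 3)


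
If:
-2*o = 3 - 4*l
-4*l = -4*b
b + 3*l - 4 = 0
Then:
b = 1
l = 1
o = 1/2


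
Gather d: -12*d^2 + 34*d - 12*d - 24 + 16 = -12*d^2 + 22*d - 8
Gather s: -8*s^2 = -8*s^2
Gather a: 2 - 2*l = 2 - 2*l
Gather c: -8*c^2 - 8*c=-8*c^2 - 8*c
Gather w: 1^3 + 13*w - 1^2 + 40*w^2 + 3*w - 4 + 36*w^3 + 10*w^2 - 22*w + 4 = 36*w^3 + 50*w^2 - 6*w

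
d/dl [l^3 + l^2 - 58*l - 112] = 3*l^2 + 2*l - 58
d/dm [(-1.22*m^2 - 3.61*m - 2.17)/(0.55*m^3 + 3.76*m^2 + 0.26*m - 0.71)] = (0.671*m^4 + 3.971*m^3 + 16.8369*m^2 + 18.0508*m + 3.1273)/(0.3025*m^6 + 4.136*m^5 + 14.4236*m^4 + 1.1742*m^3 - 5.2716*m^2 - 0.3692*m + 0.5041)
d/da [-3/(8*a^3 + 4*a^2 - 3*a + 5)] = 3*(24*a^2 + 8*a - 3)/(8*a^3 + 4*a^2 - 3*a + 5)^2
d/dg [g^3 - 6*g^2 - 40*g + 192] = 3*g^2 - 12*g - 40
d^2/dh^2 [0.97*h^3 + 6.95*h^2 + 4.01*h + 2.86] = 5.82*h + 13.9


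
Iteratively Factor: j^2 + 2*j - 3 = (j + 3)*(j - 1)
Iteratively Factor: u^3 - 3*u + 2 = (u - 1)*(u^2 + u - 2) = (u - 1)*(u + 2)*(u - 1)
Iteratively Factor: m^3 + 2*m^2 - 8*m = (m - 2)*(m^2 + 4*m) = m*(m - 2)*(m + 4)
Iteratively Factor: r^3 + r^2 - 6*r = (r - 2)*(r^2 + 3*r) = (r - 2)*(r + 3)*(r)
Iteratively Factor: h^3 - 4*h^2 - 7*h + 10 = (h + 2)*(h^2 - 6*h + 5) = (h - 1)*(h + 2)*(h - 5)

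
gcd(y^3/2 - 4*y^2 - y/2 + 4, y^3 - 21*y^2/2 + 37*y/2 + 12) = y - 8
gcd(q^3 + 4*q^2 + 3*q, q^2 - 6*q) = q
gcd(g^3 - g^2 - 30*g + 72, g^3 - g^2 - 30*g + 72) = g^3 - g^2 - 30*g + 72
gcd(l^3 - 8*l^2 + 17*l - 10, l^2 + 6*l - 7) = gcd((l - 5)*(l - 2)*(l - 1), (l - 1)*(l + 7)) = l - 1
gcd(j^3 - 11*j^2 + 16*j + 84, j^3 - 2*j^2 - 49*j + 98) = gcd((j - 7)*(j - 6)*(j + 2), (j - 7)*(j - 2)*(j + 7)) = j - 7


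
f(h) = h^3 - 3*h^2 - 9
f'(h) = 3*h^2 - 6*h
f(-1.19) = -14.93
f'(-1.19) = 11.39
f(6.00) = 99.00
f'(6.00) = 72.00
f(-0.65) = -10.54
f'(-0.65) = 5.17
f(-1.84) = -25.39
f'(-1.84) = 21.20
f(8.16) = 334.58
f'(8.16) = 150.80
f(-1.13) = -14.27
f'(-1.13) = 10.61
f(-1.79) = -24.35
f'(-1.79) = 20.35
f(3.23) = -6.60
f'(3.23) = 11.92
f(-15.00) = -4059.00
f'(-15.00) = 765.00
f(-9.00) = -981.00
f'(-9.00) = 297.00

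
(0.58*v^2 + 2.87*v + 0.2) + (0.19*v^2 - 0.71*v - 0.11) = 0.77*v^2 + 2.16*v + 0.09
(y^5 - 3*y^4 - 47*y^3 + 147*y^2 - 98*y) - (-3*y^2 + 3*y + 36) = y^5 - 3*y^4 - 47*y^3 + 150*y^2 - 101*y - 36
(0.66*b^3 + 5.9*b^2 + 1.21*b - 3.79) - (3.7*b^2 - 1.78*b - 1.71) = 0.66*b^3 + 2.2*b^2 + 2.99*b - 2.08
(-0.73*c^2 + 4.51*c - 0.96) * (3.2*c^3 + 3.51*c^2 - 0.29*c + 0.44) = -2.336*c^5 + 11.8697*c^4 + 12.9698*c^3 - 4.9987*c^2 + 2.2628*c - 0.4224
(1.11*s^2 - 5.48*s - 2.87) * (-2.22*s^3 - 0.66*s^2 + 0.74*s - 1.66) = -2.4642*s^5 + 11.433*s^4 + 10.8096*s^3 - 4.0036*s^2 + 6.973*s + 4.7642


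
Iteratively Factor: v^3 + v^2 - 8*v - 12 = (v - 3)*(v^2 + 4*v + 4) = (v - 3)*(v + 2)*(v + 2)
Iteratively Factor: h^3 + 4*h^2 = (h)*(h^2 + 4*h) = h^2*(h + 4)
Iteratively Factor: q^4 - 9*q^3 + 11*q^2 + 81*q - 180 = (q - 5)*(q^3 - 4*q^2 - 9*q + 36) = (q - 5)*(q - 4)*(q^2 - 9) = (q - 5)*(q - 4)*(q + 3)*(q - 3)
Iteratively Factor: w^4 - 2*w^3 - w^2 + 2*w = (w + 1)*(w^3 - 3*w^2 + 2*w) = (w - 1)*(w + 1)*(w^2 - 2*w) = (w - 2)*(w - 1)*(w + 1)*(w)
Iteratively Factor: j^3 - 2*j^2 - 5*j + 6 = (j - 3)*(j^2 + j - 2) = (j - 3)*(j + 2)*(j - 1)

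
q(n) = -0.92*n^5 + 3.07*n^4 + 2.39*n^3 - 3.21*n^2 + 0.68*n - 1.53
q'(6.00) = -3088.84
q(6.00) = -2771.97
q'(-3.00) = -619.69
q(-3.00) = 375.24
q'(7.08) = -6885.48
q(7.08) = -7962.00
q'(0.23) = -0.28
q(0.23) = -1.51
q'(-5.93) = -7958.06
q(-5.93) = 9925.68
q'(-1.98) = -124.52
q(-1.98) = 41.17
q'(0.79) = 4.35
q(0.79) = -0.91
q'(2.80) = 25.75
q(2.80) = 58.04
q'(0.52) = 0.67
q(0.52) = -1.52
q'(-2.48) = -300.61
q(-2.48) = 143.02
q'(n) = -4.6*n^4 + 12.28*n^3 + 7.17*n^2 - 6.42*n + 0.68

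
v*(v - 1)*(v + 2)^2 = v^4 + 3*v^3 - 4*v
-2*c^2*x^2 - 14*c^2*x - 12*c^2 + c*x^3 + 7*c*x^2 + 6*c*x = (-2*c + x)*(x + 6)*(c*x + c)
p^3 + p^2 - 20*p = p*(p - 4)*(p + 5)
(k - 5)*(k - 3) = k^2 - 8*k + 15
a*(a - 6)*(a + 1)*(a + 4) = a^4 - a^3 - 26*a^2 - 24*a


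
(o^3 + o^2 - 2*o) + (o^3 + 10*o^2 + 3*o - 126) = 2*o^3 + 11*o^2 + o - 126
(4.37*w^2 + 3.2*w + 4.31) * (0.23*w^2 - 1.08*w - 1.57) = 1.0051*w^4 - 3.9836*w^3 - 9.3256*w^2 - 9.6788*w - 6.7667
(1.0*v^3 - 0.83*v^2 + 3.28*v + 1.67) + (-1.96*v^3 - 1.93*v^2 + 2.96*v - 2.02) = -0.96*v^3 - 2.76*v^2 + 6.24*v - 0.35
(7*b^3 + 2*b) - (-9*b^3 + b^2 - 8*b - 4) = 16*b^3 - b^2 + 10*b + 4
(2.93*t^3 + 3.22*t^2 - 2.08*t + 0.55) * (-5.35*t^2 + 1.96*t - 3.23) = -15.6755*t^5 - 11.4842*t^4 + 7.9753*t^3 - 17.4199*t^2 + 7.7964*t - 1.7765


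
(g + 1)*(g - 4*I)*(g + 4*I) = g^3 + g^2 + 16*g + 16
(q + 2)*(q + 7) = q^2 + 9*q + 14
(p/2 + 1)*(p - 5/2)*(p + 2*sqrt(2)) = p^3/2 - p^2/4 + sqrt(2)*p^2 - 5*p/2 - sqrt(2)*p/2 - 5*sqrt(2)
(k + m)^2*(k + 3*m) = k^3 + 5*k^2*m + 7*k*m^2 + 3*m^3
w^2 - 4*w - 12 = (w - 6)*(w + 2)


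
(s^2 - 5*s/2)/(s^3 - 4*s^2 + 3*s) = (s - 5/2)/(s^2 - 4*s + 3)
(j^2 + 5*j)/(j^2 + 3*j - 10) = j/(j - 2)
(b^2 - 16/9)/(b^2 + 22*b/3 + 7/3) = (9*b^2 - 16)/(3*(3*b^2 + 22*b + 7))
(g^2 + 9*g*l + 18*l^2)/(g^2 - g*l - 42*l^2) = (g + 3*l)/(g - 7*l)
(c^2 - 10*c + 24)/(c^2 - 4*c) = (c - 6)/c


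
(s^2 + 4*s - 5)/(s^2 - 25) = (s - 1)/(s - 5)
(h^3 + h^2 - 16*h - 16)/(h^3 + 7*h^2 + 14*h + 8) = (h - 4)/(h + 2)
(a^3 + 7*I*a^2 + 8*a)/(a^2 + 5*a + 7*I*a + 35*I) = a*(a^2 + 7*I*a + 8)/(a^2 + a*(5 + 7*I) + 35*I)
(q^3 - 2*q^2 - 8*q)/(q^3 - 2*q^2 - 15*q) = (-q^2 + 2*q + 8)/(-q^2 + 2*q + 15)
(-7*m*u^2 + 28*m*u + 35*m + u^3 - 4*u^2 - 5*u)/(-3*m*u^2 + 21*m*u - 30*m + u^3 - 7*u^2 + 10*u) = (-7*m*u - 7*m + u^2 + u)/(-3*m*u + 6*m + u^2 - 2*u)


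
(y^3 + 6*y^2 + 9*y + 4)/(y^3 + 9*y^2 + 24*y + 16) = (y + 1)/(y + 4)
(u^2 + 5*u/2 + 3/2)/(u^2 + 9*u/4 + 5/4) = 2*(2*u + 3)/(4*u + 5)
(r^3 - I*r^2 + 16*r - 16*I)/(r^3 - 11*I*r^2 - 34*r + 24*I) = (r + 4*I)/(r - 6*I)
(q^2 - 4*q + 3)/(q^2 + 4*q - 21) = (q - 1)/(q + 7)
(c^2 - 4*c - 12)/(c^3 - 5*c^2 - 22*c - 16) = (c - 6)/(c^2 - 7*c - 8)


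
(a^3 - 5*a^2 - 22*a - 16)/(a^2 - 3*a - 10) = (a^2 - 7*a - 8)/(a - 5)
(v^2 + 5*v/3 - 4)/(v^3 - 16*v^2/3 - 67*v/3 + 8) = (3*v - 4)/(3*v^2 - 25*v + 8)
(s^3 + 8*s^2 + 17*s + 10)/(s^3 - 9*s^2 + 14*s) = (s^3 + 8*s^2 + 17*s + 10)/(s*(s^2 - 9*s + 14))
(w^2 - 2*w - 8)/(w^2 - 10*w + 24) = (w + 2)/(w - 6)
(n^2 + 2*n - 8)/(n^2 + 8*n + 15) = (n^2 + 2*n - 8)/(n^2 + 8*n + 15)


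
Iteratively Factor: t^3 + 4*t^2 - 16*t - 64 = (t - 4)*(t^2 + 8*t + 16) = (t - 4)*(t + 4)*(t + 4)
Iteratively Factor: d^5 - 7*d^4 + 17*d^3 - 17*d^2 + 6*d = (d - 2)*(d^4 - 5*d^3 + 7*d^2 - 3*d) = d*(d - 2)*(d^3 - 5*d^2 + 7*d - 3) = d*(d - 2)*(d - 1)*(d^2 - 4*d + 3) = d*(d - 2)*(d - 1)^2*(d - 3)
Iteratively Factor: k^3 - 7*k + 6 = (k - 2)*(k^2 + 2*k - 3) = (k - 2)*(k - 1)*(k + 3)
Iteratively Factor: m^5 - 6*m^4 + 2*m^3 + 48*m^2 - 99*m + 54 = (m - 3)*(m^4 - 3*m^3 - 7*m^2 + 27*m - 18) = (m - 3)*(m + 3)*(m^3 - 6*m^2 + 11*m - 6) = (m - 3)^2*(m + 3)*(m^2 - 3*m + 2) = (m - 3)^2*(m - 1)*(m + 3)*(m - 2)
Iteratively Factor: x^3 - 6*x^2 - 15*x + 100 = (x + 4)*(x^2 - 10*x + 25) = (x - 5)*(x + 4)*(x - 5)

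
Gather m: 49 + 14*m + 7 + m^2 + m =m^2 + 15*m + 56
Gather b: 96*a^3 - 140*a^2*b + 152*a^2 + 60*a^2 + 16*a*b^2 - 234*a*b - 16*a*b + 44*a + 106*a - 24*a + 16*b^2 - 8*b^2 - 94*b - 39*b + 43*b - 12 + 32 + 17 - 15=96*a^3 + 212*a^2 + 126*a + b^2*(16*a + 8) + b*(-140*a^2 - 250*a - 90) + 22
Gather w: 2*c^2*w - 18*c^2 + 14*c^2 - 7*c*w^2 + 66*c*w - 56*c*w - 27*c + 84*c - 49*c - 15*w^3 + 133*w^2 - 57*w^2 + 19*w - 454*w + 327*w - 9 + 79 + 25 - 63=-4*c^2 + 8*c - 15*w^3 + w^2*(76 - 7*c) + w*(2*c^2 + 10*c - 108) + 32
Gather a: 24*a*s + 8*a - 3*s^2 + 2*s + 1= a*(24*s + 8) - 3*s^2 + 2*s + 1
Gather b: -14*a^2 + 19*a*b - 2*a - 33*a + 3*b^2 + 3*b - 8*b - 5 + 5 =-14*a^2 - 35*a + 3*b^2 + b*(19*a - 5)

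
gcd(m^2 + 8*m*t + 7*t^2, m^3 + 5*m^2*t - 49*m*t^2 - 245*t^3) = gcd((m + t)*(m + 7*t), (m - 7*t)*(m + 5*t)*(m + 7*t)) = m + 7*t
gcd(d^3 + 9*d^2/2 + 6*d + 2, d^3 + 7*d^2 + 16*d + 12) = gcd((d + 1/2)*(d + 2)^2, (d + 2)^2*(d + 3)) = d^2 + 4*d + 4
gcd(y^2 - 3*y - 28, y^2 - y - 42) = y - 7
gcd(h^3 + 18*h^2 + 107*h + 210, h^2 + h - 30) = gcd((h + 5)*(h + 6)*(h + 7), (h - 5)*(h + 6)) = h + 6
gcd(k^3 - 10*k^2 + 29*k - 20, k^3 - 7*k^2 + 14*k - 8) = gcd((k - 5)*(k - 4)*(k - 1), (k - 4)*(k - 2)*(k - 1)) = k^2 - 5*k + 4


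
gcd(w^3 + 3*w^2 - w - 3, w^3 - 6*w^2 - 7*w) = w + 1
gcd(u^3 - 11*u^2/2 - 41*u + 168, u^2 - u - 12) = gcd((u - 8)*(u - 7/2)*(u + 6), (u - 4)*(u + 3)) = 1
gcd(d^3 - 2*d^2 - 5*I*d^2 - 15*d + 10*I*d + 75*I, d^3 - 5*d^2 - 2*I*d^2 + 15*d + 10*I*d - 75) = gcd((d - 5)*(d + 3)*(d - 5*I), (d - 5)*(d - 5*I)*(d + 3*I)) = d^2 + d*(-5 - 5*I) + 25*I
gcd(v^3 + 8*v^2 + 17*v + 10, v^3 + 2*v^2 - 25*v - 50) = v^2 + 7*v + 10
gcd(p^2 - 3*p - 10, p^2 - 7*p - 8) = 1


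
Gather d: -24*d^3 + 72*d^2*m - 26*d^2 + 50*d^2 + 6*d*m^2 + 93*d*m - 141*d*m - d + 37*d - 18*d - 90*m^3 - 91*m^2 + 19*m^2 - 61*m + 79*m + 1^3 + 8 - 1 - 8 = -24*d^3 + d^2*(72*m + 24) + d*(6*m^2 - 48*m + 18) - 90*m^3 - 72*m^2 + 18*m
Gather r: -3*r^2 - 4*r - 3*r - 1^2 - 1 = -3*r^2 - 7*r - 2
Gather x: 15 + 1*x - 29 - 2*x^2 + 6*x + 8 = -2*x^2 + 7*x - 6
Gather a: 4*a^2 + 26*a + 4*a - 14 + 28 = 4*a^2 + 30*a + 14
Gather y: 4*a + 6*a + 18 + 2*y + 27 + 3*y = 10*a + 5*y + 45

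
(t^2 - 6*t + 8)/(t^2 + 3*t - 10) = (t - 4)/(t + 5)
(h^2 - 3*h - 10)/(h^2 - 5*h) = (h + 2)/h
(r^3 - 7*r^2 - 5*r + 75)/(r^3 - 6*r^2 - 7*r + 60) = (r - 5)/(r - 4)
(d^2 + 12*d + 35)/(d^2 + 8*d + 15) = (d + 7)/(d + 3)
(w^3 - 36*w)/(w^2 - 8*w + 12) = w*(w + 6)/(w - 2)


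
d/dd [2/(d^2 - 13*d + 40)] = 2*(13 - 2*d)/(d^2 - 13*d + 40)^2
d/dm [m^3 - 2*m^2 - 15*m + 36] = 3*m^2 - 4*m - 15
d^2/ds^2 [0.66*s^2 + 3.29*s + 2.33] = 1.32000000000000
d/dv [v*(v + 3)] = 2*v + 3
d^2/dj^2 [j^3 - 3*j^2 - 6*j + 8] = 6*j - 6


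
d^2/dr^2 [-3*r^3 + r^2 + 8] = 2 - 18*r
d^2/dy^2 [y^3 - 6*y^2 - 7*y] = 6*y - 12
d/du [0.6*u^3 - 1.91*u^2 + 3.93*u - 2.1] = 1.8*u^2 - 3.82*u + 3.93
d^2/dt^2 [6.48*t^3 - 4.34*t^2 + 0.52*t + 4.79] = 38.88*t - 8.68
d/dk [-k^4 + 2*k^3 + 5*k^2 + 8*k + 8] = -4*k^3 + 6*k^2 + 10*k + 8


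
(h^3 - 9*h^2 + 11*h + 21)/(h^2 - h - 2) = (h^2 - 10*h + 21)/(h - 2)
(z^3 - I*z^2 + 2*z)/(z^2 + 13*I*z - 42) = z*(z^2 - I*z + 2)/(z^2 + 13*I*z - 42)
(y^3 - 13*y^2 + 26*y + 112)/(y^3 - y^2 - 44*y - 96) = (y^2 - 5*y - 14)/(y^2 + 7*y + 12)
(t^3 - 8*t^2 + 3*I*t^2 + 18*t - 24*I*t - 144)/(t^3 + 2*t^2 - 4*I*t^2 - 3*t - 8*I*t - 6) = (t^2 + t*(-8 + 6*I) - 48*I)/(t^2 + t*(2 - I) - 2*I)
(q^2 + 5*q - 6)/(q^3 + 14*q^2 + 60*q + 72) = (q - 1)/(q^2 + 8*q + 12)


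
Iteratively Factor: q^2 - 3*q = (q)*(q - 3)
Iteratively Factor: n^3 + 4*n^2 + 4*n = (n)*(n^2 + 4*n + 4) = n*(n + 2)*(n + 2)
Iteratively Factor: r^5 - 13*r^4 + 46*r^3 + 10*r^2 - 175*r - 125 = (r + 1)*(r^4 - 14*r^3 + 60*r^2 - 50*r - 125) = (r - 5)*(r + 1)*(r^3 - 9*r^2 + 15*r + 25) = (r - 5)^2*(r + 1)*(r^2 - 4*r - 5) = (r - 5)^2*(r + 1)^2*(r - 5)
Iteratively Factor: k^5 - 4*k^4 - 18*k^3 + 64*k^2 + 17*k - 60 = (k - 5)*(k^4 + k^3 - 13*k^2 - k + 12) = (k - 5)*(k - 1)*(k^3 + 2*k^2 - 11*k - 12) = (k - 5)*(k - 1)*(k + 1)*(k^2 + k - 12) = (k - 5)*(k - 3)*(k - 1)*(k + 1)*(k + 4)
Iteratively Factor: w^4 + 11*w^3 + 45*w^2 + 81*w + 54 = (w + 3)*(w^3 + 8*w^2 + 21*w + 18) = (w + 2)*(w + 3)*(w^2 + 6*w + 9) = (w + 2)*(w + 3)^2*(w + 3)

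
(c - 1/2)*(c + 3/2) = c^2 + c - 3/4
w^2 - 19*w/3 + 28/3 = (w - 4)*(w - 7/3)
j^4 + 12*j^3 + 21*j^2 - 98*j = j*(j - 2)*(j + 7)^2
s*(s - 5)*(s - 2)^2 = s^4 - 9*s^3 + 24*s^2 - 20*s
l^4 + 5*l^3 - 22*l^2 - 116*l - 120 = (l - 5)*(l + 2)^2*(l + 6)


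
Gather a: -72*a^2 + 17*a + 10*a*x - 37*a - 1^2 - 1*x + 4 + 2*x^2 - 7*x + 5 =-72*a^2 + a*(10*x - 20) + 2*x^2 - 8*x + 8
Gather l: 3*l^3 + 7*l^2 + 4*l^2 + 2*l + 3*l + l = 3*l^3 + 11*l^2 + 6*l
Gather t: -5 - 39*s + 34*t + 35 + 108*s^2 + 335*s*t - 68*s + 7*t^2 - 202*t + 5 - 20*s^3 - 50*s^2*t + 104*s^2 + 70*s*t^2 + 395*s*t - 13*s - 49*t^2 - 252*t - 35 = -20*s^3 + 212*s^2 - 120*s + t^2*(70*s - 42) + t*(-50*s^2 + 730*s - 420)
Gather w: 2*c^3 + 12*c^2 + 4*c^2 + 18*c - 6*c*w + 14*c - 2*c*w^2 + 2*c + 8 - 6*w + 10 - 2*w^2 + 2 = 2*c^3 + 16*c^2 + 34*c + w^2*(-2*c - 2) + w*(-6*c - 6) + 20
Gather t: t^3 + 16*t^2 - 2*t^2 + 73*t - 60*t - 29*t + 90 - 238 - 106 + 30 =t^3 + 14*t^2 - 16*t - 224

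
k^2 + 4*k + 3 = (k + 1)*(k + 3)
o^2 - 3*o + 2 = (o - 2)*(o - 1)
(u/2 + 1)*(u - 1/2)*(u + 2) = u^3/2 + 7*u^2/4 + u - 1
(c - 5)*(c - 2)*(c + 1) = c^3 - 6*c^2 + 3*c + 10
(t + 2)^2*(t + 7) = t^3 + 11*t^2 + 32*t + 28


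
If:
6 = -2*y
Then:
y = -3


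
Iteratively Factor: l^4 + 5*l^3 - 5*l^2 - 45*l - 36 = (l + 3)*(l^3 + 2*l^2 - 11*l - 12) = (l - 3)*(l + 3)*(l^2 + 5*l + 4) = (l - 3)*(l + 3)*(l + 4)*(l + 1)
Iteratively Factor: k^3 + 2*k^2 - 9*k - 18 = (k + 3)*(k^2 - k - 6) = (k - 3)*(k + 3)*(k + 2)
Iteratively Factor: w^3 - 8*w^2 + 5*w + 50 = (w + 2)*(w^2 - 10*w + 25) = (w - 5)*(w + 2)*(w - 5)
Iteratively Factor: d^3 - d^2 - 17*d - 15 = (d + 1)*(d^2 - 2*d - 15) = (d - 5)*(d + 1)*(d + 3)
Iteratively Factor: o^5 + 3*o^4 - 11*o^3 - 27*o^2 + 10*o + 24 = (o + 2)*(o^4 + o^3 - 13*o^2 - o + 12) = (o + 1)*(o + 2)*(o^3 - 13*o + 12) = (o + 1)*(o + 2)*(o + 4)*(o^2 - 4*o + 3) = (o - 3)*(o + 1)*(o + 2)*(o + 4)*(o - 1)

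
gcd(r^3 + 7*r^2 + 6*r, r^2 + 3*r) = r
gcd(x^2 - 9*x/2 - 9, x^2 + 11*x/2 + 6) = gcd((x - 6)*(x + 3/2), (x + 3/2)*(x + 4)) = x + 3/2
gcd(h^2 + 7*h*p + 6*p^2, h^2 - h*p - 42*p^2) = h + 6*p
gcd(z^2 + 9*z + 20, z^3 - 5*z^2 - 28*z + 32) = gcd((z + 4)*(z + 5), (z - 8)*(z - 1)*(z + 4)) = z + 4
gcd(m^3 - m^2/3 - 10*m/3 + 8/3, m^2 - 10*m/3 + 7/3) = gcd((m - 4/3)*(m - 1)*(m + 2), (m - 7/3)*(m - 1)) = m - 1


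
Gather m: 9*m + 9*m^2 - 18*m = 9*m^2 - 9*m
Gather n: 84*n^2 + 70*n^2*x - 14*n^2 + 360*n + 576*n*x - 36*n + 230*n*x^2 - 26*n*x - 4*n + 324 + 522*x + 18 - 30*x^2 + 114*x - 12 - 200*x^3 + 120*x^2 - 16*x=n^2*(70*x + 70) + n*(230*x^2 + 550*x + 320) - 200*x^3 + 90*x^2 + 620*x + 330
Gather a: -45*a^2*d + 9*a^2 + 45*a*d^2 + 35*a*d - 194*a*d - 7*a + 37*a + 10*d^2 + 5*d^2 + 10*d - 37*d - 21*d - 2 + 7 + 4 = a^2*(9 - 45*d) + a*(45*d^2 - 159*d + 30) + 15*d^2 - 48*d + 9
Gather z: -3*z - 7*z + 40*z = 30*z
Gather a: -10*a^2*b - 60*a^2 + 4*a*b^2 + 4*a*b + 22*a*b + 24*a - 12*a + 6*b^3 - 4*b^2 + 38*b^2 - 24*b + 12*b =a^2*(-10*b - 60) + a*(4*b^2 + 26*b + 12) + 6*b^3 + 34*b^2 - 12*b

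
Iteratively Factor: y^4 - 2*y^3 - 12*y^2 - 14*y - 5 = (y + 1)*(y^3 - 3*y^2 - 9*y - 5) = (y + 1)^2*(y^2 - 4*y - 5) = (y + 1)^3*(y - 5)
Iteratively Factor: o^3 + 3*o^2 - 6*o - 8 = (o + 1)*(o^2 + 2*o - 8) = (o - 2)*(o + 1)*(o + 4)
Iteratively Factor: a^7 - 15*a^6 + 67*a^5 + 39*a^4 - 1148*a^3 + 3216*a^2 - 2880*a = (a - 3)*(a^6 - 12*a^5 + 31*a^4 + 132*a^3 - 752*a^2 + 960*a) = (a - 5)*(a - 3)*(a^5 - 7*a^4 - 4*a^3 + 112*a^2 - 192*a) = (a - 5)*(a - 4)*(a - 3)*(a^4 - 3*a^3 - 16*a^2 + 48*a) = (a - 5)*(a - 4)^2*(a - 3)*(a^3 + a^2 - 12*a) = a*(a - 5)*(a - 4)^2*(a - 3)*(a^2 + a - 12) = a*(a - 5)*(a - 4)^2*(a - 3)*(a + 4)*(a - 3)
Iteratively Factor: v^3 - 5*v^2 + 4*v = (v - 4)*(v^2 - v) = v*(v - 4)*(v - 1)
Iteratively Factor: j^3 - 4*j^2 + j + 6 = (j - 2)*(j^2 - 2*j - 3) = (j - 2)*(j + 1)*(j - 3)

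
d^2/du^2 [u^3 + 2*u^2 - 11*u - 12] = 6*u + 4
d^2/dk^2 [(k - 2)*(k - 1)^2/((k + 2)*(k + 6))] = 2*(89*k^3 + 426*k^2 + 204*k - 1160)/(k^6 + 24*k^5 + 228*k^4 + 1088*k^3 + 2736*k^2 + 3456*k + 1728)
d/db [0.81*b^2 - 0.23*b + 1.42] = 1.62*b - 0.23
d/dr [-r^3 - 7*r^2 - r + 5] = -3*r^2 - 14*r - 1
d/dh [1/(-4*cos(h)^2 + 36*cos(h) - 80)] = (9 - 2*cos(h))*sin(h)/(4*(cos(h)^2 - 9*cos(h) + 20)^2)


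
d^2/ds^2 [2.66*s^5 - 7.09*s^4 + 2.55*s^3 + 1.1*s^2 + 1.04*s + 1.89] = 53.2*s^3 - 85.08*s^2 + 15.3*s + 2.2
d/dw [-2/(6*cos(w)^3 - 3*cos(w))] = 2*(-6 + cos(w)^(-2))*sin(w)/(3*(2*sin(w)^2 - 1)^2)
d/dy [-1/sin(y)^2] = 2*cos(y)/sin(y)^3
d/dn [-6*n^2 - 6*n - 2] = -12*n - 6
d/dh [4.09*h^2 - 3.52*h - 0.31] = 8.18*h - 3.52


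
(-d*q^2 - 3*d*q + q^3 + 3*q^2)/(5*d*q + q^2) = (-d*q - 3*d + q^2 + 3*q)/(5*d + q)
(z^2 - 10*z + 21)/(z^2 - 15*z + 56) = (z - 3)/(z - 8)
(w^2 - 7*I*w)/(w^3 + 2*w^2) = (w - 7*I)/(w*(w + 2))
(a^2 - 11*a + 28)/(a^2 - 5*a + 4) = (a - 7)/(a - 1)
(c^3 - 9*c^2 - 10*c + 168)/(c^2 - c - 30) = (c^2 - 3*c - 28)/(c + 5)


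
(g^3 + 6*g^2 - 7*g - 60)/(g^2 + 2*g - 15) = g + 4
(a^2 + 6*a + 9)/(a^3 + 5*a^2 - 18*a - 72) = (a + 3)/(a^2 + 2*a - 24)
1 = 1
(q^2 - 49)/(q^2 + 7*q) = (q - 7)/q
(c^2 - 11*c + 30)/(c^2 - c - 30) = (c - 5)/(c + 5)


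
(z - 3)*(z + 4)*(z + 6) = z^3 + 7*z^2 - 6*z - 72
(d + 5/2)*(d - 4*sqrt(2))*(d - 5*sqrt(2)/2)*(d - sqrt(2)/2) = d^4 - 7*sqrt(2)*d^3 + 5*d^3/2 - 35*sqrt(2)*d^2/2 + 53*d^2/2 - 10*sqrt(2)*d + 265*d/4 - 25*sqrt(2)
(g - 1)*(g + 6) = g^2 + 5*g - 6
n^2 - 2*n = n*(n - 2)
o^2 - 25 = (o - 5)*(o + 5)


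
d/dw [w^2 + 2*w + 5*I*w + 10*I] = 2*w + 2 + 5*I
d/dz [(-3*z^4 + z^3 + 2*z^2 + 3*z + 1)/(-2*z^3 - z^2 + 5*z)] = (6*z^6 + 6*z^5 - 42*z^4 + 22*z^3 + 19*z^2 + 2*z - 5)/(z^2*(4*z^4 + 4*z^3 - 19*z^2 - 10*z + 25))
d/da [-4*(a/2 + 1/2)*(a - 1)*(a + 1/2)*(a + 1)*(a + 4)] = -10*a^4 - 44*a^3 - 33*a^2 + 14*a + 13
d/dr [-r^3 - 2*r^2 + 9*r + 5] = -3*r^2 - 4*r + 9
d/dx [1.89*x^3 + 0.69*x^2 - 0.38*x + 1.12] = 5.67*x^2 + 1.38*x - 0.38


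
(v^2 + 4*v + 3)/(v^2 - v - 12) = (v + 1)/(v - 4)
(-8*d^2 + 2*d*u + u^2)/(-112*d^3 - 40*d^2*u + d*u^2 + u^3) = (-2*d + u)/(-28*d^2 - 3*d*u + u^2)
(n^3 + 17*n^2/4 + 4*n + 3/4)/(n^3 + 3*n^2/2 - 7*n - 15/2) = (4*n + 1)/(2*(2*n - 5))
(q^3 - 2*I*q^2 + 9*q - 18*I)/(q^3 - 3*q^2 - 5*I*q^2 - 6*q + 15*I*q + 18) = (q + 3*I)/(q - 3)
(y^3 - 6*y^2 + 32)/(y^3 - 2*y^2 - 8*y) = (y - 4)/y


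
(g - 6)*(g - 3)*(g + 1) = g^3 - 8*g^2 + 9*g + 18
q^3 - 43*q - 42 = (q - 7)*(q + 1)*(q + 6)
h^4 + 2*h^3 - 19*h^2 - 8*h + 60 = (h - 3)*(h - 2)*(h + 2)*(h + 5)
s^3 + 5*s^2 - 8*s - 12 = (s - 2)*(s + 1)*(s + 6)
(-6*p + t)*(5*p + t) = -30*p^2 - p*t + t^2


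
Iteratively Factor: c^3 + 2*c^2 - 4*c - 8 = (c - 2)*(c^2 + 4*c + 4) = (c - 2)*(c + 2)*(c + 2)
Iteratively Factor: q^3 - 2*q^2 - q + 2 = (q - 1)*(q^2 - q - 2) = (q - 1)*(q + 1)*(q - 2)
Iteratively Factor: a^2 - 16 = (a + 4)*(a - 4)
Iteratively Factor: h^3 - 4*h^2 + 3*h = (h)*(h^2 - 4*h + 3) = h*(h - 3)*(h - 1)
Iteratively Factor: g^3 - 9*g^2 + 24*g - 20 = (g - 2)*(g^2 - 7*g + 10) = (g - 2)^2*(g - 5)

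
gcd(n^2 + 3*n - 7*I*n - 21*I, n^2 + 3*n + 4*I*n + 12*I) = n + 3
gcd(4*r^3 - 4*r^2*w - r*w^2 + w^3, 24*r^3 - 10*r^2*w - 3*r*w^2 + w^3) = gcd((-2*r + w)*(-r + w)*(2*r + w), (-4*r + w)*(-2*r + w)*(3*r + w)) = 2*r - w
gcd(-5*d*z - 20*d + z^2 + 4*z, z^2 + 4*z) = z + 4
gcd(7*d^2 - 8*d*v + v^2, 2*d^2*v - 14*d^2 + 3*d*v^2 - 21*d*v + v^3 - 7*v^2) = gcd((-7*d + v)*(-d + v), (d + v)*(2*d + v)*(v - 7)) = 1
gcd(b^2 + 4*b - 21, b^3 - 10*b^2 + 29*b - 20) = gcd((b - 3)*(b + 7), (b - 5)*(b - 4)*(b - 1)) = 1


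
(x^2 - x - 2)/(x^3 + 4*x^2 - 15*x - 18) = (x - 2)/(x^2 + 3*x - 18)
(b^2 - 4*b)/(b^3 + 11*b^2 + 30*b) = (b - 4)/(b^2 + 11*b + 30)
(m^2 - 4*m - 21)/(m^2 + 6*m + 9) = (m - 7)/(m + 3)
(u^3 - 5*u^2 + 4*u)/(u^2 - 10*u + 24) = u*(u - 1)/(u - 6)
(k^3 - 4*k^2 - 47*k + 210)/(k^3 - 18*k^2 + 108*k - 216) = (k^2 + 2*k - 35)/(k^2 - 12*k + 36)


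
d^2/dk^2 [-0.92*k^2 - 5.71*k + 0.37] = -1.84000000000000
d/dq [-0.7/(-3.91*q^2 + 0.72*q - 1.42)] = (0.504 - 5.474*q)/(3.91*q^2 - 0.72*q + 1.42)^2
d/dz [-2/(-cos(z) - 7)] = 2*sin(z)/(cos(z) + 7)^2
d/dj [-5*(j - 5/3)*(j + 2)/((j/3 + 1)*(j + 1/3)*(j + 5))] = 15*(9*j^4 + 6*j^3 - 224*j^2 - 590*j - 545)/(9*j^6 + 150*j^5 + 943*j^4 + 2740*j^3 + 3559*j^2 + 1590*j + 225)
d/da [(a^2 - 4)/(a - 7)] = (-a^2 + 2*a*(a - 7) + 4)/(a - 7)^2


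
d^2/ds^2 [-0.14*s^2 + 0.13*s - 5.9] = -0.280000000000000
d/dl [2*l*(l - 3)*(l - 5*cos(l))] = 2*l*(l - 3)*(5*sin(l) + 1) + 2*l*(l - 5*cos(l)) + 2*(l - 3)*(l - 5*cos(l))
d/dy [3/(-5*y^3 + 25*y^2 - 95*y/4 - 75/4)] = 12*(12*y^2 - 40*y + 19)/(5*(4*y^3 - 20*y^2 + 19*y + 15)^2)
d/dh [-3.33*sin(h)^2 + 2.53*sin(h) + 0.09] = (2.53 - 6.66*sin(h))*cos(h)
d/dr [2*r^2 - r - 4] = 4*r - 1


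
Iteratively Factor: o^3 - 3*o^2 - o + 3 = (o - 1)*(o^2 - 2*o - 3) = (o - 3)*(o - 1)*(o + 1)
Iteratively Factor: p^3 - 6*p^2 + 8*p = (p)*(p^2 - 6*p + 8) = p*(p - 4)*(p - 2)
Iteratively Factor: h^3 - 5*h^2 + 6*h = (h - 3)*(h^2 - 2*h) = (h - 3)*(h - 2)*(h)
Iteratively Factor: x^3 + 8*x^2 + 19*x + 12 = (x + 3)*(x^2 + 5*x + 4) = (x + 1)*(x + 3)*(x + 4)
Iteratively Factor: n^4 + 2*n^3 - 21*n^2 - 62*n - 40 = (n - 5)*(n^3 + 7*n^2 + 14*n + 8) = (n - 5)*(n + 1)*(n^2 + 6*n + 8) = (n - 5)*(n + 1)*(n + 2)*(n + 4)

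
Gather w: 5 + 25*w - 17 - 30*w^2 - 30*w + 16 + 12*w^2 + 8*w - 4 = -18*w^2 + 3*w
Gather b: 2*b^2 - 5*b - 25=2*b^2 - 5*b - 25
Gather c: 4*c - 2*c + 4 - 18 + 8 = 2*c - 6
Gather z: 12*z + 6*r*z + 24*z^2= 24*z^2 + z*(6*r + 12)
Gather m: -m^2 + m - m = -m^2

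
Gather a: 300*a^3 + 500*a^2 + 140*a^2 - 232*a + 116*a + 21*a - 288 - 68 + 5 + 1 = 300*a^3 + 640*a^2 - 95*a - 350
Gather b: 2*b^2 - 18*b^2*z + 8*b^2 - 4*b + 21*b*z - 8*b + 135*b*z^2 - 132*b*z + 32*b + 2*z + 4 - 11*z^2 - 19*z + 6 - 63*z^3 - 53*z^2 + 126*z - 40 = b^2*(10 - 18*z) + b*(135*z^2 - 111*z + 20) - 63*z^3 - 64*z^2 + 109*z - 30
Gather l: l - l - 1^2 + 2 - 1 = 0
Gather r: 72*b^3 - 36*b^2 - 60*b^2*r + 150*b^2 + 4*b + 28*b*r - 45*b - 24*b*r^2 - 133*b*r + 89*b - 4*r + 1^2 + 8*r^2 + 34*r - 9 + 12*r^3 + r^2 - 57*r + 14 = 72*b^3 + 114*b^2 + 48*b + 12*r^3 + r^2*(9 - 24*b) + r*(-60*b^2 - 105*b - 27) + 6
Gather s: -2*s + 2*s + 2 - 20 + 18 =0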